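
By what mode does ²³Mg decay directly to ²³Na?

beta-plus decay or electron capture

ΔA = 23 − 23 = 0; ΔZ = 11 − 12 = -1.
A is unchanged and Z drops by 1 — a proton has become a neutron (β⁺ emission or electron capture).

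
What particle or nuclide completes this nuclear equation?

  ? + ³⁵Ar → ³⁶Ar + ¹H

Conserve mass number: A + 35 = 36 + 1, so A = 2.
Conserve atomic number: Z + 18 = 18 + 1, so Z = 1.
A = 2 and Z = 1 is ²H — a deuteron.

deuteron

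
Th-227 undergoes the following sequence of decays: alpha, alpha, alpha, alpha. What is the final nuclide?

Pb-211

Start: (A, Z) = (227, 90).
After α: (223, 88).
After α: (219, 86).
After α: (215, 84).
After α: (211, 82).
Z = 82 is lead.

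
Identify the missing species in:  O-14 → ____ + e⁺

N-14

Conserve mass number: 14 = A + 0, so A = 14.
Conserve atomic number: 8 = Z + 1, so Z = 7.
Z = 7 is nitrogen, so the species is N-14.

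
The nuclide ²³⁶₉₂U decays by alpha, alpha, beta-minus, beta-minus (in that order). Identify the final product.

Start: (A, Z) = (236, 92).
After α: (232, 90).
After α: (228, 88).
After β⁻: (228, 89).
After β⁻: (228, 90).
Z = 90 is thorium.

Th-228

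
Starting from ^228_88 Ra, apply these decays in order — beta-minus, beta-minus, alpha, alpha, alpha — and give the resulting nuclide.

Po-216

Start: (A, Z) = (228, 88).
After β⁻: (228, 89).
After β⁻: (228, 90).
After α: (224, 88).
After α: (220, 86).
After α: (216, 84).
Z = 84 is polonium.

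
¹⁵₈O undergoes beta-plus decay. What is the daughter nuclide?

Beta-plus decay: mass number changes by +0, atomic number by -1.
A: 15 = 15; Z: 8 − 1 = 7.
Z = 7 is nitrogen, so the daughter is ¹⁵₇N.

N-15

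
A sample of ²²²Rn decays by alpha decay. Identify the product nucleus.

Alpha decay: mass number changes by -4, atomic number by -2.
A: 222 − 4 = 218; Z: 86 − 2 = 84.
Z = 84 is polonium, so the daughter is ²¹⁸Po.

Po-218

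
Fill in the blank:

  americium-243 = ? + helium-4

Conserve mass number: 243 = A + 4, so A = 239.
Conserve atomic number: 95 = Z + 2, so Z = 93.
Z = 93 is neptunium, so the species is neptunium-239.

Np-239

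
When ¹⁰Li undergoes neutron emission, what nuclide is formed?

Li-9

Neutron emission: mass number changes by -1, atomic number by +0.
A: 10 − 1 = 9; Z: 3 = 3.
Z = 3 is lithium, so the daughter is ⁹Li.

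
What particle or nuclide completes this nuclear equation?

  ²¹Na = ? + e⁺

Ne-21

Conserve mass number: 21 = A + 0, so A = 21.
Conserve atomic number: 11 = Z + 1, so Z = 10.
Z = 10 is neon, so the species is ²¹Ne.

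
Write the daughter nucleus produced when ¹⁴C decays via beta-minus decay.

Beta-minus decay: mass number changes by +0, atomic number by +1.
A: 14 = 14; Z: 6 + 1 = 7.
Z = 7 is nitrogen, so the daughter is ¹⁴N.

N-14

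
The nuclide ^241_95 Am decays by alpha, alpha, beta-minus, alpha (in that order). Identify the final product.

Th-229

Start: (A, Z) = (241, 95).
After α: (237, 93).
After α: (233, 91).
After β⁻: (233, 92).
After α: (229, 90).
Z = 90 is thorium.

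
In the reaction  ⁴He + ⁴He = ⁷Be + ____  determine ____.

Conserve mass number: 4 + 4 = 7 + A, so A = 1.
Conserve atomic number: 2 + 2 = 4 + Z, so Z = 0.
A = 1 and Z = 0 is ¹n — a neutron.

neutron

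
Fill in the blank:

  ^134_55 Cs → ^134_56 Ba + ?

beta-minus particle

Conserve mass number: 134 = 134 + A, so A = 0.
Conserve atomic number: 55 = 56 + Z, so Z = -1.
A = 0 and Z = -1 is ^0_-1 e — a beta-minus particle.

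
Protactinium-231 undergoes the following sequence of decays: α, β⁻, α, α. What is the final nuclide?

Start: (A, Z) = (231, 91).
After α: (227, 89).
After β⁻: (227, 90).
After α: (223, 88).
After α: (219, 86).
Z = 86 is radon.

Rn-219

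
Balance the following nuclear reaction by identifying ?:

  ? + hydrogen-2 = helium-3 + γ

proton

Conserve mass number: A + 2 = 3 + 0, so A = 1.
Conserve atomic number: Z + 1 = 2 + 0, so Z = 1.
A = 1 and Z = 1 is hydrogen-1 — a proton.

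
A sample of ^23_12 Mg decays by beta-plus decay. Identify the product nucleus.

Na-23

Beta-plus decay: mass number changes by +0, atomic number by -1.
A: 23 = 23; Z: 12 − 1 = 11.
Z = 11 is sodium, so the daughter is ^23_11 Na.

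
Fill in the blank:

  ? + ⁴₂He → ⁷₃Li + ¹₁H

Conserve mass number: A + 4 = 7 + 1, so A = 4.
Conserve atomic number: Z + 2 = 3 + 1, so Z = 2.
A = 4 and Z = 2 is ⁴₂He — an alpha particle.

alpha particle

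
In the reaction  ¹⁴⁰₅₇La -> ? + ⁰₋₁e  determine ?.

Conserve mass number: 140 = A + 0, so A = 140.
Conserve atomic number: 57 = Z − 1, so Z = 58.
Z = 58 is cerium, so the species is ¹⁴⁰₅₈Ce.

Ce-140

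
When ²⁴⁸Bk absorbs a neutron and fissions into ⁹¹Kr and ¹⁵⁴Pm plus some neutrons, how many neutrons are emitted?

Conserve mass number: 249 = 91 + 154 + k, so k = 249 − 245 = 4.
Check atomic number: 97 = 36 + 61 + 0 = 97. ✓

4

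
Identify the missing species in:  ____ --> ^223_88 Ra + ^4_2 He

Conserve mass number: A = 223 + 4, so A = 227.
Conserve atomic number: Z = 88 + 2, so Z = 90.
Z = 90 is thorium, so the species is ^227_90 Th.

Th-227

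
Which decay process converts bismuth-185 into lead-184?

proton emission

ΔA = 184 − 185 = -1; ΔZ = 82 − 83 = -1.
A drops by 1 and Z drops by 1 — a proton was emitted.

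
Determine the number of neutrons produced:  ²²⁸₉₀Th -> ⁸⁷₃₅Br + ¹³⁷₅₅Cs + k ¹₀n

Conserve mass number: 228 = 87 + 137 + k, so k = 228 − 224 = 4.
Check atomic number: 90 = 35 + 55 + 0 = 90. ✓

4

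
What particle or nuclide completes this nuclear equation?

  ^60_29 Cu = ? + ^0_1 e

Ni-60

Conserve mass number: 60 = A + 0, so A = 60.
Conserve atomic number: 29 = Z + 1, so Z = 28.
Z = 28 is nickel, so the species is ^60_28 Ni.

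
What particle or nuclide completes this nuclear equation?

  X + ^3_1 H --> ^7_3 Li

Conserve mass number: A + 3 = 7, so A = 4.
Conserve atomic number: Z + 1 = 3, so Z = 2.
A = 4 and Z = 2 is ^4_2 He — an alpha particle.

alpha particle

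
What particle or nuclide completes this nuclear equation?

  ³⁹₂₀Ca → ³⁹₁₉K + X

positron

Conserve mass number: 39 = 39 + A, so A = 0.
Conserve atomic number: 20 = 19 + Z, so Z = 1.
A = 0 and Z = 1 is ⁰₁e — a positron.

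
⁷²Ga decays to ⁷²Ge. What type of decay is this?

ΔA = 72 − 72 = 0; ΔZ = 32 − 31 = +1.
A is unchanged and Z rises by 1 — a neutron has become a proton (β⁻ decay).

beta-minus decay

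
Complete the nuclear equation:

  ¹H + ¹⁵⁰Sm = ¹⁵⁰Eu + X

neutron

Conserve mass number: 1 + 150 = 150 + A, so A = 1.
Conserve atomic number: 1 + 62 = 63 + Z, so Z = 0.
A = 1 and Z = 0 is ¹n — a neutron.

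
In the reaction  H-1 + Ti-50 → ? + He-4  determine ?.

Conserve mass number: 1 + 50 = A + 4, so A = 47.
Conserve atomic number: 1 + 22 = Z + 2, so Z = 21.
Z = 21 is scandium, so the species is Sc-47.

Sc-47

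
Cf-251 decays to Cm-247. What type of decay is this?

ΔA = 247 − 251 = -4; ΔZ = 96 − 98 = -2.
A drops by 4 and Z drops by 2 — the signature of alpha emission.

alpha decay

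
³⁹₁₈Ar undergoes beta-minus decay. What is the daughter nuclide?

Beta-minus decay: mass number changes by +0, atomic number by +1.
A: 39 = 39; Z: 18 + 1 = 19.
Z = 19 is potassium, so the daughter is ³⁹₁₉K.

K-39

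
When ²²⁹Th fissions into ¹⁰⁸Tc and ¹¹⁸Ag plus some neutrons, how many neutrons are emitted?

3

Conserve mass number: 229 = 108 + 118 + k, so k = 229 − 226 = 3.
Check atomic number: 90 = 43 + 47 + 0 = 90. ✓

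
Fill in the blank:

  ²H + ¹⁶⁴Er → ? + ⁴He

Conserve mass number: 2 + 164 = A + 4, so A = 162.
Conserve atomic number: 1 + 68 = Z + 2, so Z = 67.
Z = 67 is holmium, so the species is ¹⁶²Ho.

Ho-162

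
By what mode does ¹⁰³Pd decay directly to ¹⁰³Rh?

beta-plus decay or electron capture

ΔA = 103 − 103 = 0; ΔZ = 45 − 46 = -1.
A is unchanged and Z drops by 1 — a proton has become a neutron (β⁺ emission or electron capture).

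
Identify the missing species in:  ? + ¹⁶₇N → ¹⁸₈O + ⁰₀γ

Conserve mass number: A + 16 = 18 + 0, so A = 2.
Conserve atomic number: Z + 7 = 8 + 0, so Z = 1.
A = 2 and Z = 1 is ²₁H — a deuteron.

deuteron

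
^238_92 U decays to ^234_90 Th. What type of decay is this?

ΔA = 234 − 238 = -4; ΔZ = 90 − 92 = -2.
A drops by 4 and Z drops by 2 — the signature of alpha emission.

alpha decay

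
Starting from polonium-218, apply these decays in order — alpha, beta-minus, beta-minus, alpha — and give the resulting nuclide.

Start: (A, Z) = (218, 84).
After α: (214, 82).
After β⁻: (214, 83).
After β⁻: (214, 84).
After α: (210, 82).
Z = 82 is lead.

Pb-210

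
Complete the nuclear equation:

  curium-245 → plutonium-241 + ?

alpha particle

Conserve mass number: 245 = 241 + A, so A = 4.
Conserve atomic number: 96 = 94 + Z, so Z = 2.
A = 4 and Z = 2 is helium-4 — an alpha particle.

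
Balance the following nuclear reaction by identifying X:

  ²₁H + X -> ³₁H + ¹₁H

Conserve mass number: 2 + A = 3 + 1, so A = 2.
Conserve atomic number: 1 + Z = 1 + 1, so Z = 1.
A = 2 and Z = 1 is ²₁H — a deuteron.

deuteron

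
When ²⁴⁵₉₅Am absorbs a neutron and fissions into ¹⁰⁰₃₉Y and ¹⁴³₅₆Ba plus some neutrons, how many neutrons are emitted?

3

Conserve mass number: 246 = 100 + 143 + k, so k = 246 − 243 = 3.
Check atomic number: 95 = 39 + 56 + 0 = 95. ✓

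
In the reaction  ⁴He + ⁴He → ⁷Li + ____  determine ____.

Conserve mass number: 4 + 4 = 7 + A, so A = 1.
Conserve atomic number: 2 + 2 = 3 + Z, so Z = 1.
A = 1 and Z = 1 is ¹H — a proton.

proton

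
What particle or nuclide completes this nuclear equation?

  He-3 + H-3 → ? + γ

Conserve mass number: 3 + 3 = A + 0, so A = 6.
Conserve atomic number: 2 + 1 = Z + 0, so Z = 3.
Z = 3 is lithium, so the species is Li-6.

Li-6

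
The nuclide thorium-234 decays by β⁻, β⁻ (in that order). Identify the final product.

Start: (A, Z) = (234, 90).
After β⁻: (234, 91).
After β⁻: (234, 92).
Z = 92 is uranium.

U-234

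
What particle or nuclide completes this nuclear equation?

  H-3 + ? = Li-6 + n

alpha particle

Conserve mass number: 3 + A = 6 + 1, so A = 4.
Conserve atomic number: 1 + Z = 3 + 0, so Z = 2.
A = 4 and Z = 2 is He-4 — an alpha particle.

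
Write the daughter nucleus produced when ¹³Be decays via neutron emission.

Be-12

Neutron emission: mass number changes by -1, atomic number by +0.
A: 13 − 1 = 12; Z: 4 = 4.
Z = 4 is beryllium, so the daughter is ¹²Be.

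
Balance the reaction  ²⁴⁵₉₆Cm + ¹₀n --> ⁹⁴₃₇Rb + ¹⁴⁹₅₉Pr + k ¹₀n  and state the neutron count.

Conserve mass number: 246 = 94 + 149 + k, so k = 246 − 243 = 3.
Check atomic number: 96 = 37 + 59 + 0 = 96. ✓

3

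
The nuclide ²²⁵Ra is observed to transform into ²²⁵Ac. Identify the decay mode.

ΔA = 225 − 225 = 0; ΔZ = 89 − 88 = +1.
A is unchanged and Z rises by 1 — a neutron has become a proton (β⁻ decay).

beta-minus decay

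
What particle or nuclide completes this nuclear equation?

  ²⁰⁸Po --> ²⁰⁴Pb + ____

alpha particle

Conserve mass number: 208 = 204 + A, so A = 4.
Conserve atomic number: 84 = 82 + Z, so Z = 2.
A = 4 and Z = 2 is ⁴He — an alpha particle.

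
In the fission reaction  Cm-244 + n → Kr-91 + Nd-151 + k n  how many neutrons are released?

3

Conserve mass number: 245 = 91 + 151 + k, so k = 245 − 242 = 3.
Check atomic number: 96 = 36 + 60 + 0 = 96. ✓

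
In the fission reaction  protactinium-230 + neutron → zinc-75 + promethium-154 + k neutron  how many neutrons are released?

2

Conserve mass number: 231 = 75 + 154 + k, so k = 231 − 229 = 2.
Check atomic number: 91 = 30 + 61 + 0 = 91. ✓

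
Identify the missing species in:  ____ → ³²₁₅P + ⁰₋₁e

Si-32

Conserve mass number: A = 32 + 0, so A = 32.
Conserve atomic number: Z = 15 − 1, so Z = 14.
Z = 14 is silicon, so the species is ³²₁₄Si.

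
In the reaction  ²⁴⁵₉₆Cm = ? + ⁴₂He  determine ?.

Conserve mass number: 245 = A + 4, so A = 241.
Conserve atomic number: 96 = Z + 2, so Z = 94.
Z = 94 is plutonium, so the species is ²⁴¹₉₄Pu.

Pu-241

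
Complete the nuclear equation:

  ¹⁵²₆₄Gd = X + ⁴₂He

Sm-148

Conserve mass number: 152 = A + 4, so A = 148.
Conserve atomic number: 64 = Z + 2, so Z = 62.
Z = 62 is samarium, so the species is ¹⁴⁸₆₂Sm.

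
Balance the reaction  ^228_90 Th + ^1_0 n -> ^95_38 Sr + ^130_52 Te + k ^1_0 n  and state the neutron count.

4

Conserve mass number: 229 = 95 + 130 + k, so k = 229 − 225 = 4.
Check atomic number: 90 = 38 + 52 + 0 = 90. ✓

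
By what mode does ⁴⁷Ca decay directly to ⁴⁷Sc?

beta-minus decay

ΔA = 47 − 47 = 0; ΔZ = 21 − 20 = +1.
A is unchanged and Z rises by 1 — a neutron has become a proton (β⁻ decay).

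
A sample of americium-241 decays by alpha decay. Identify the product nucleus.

Np-237

Alpha decay: mass number changes by -4, atomic number by -2.
A: 241 − 4 = 237; Z: 95 − 2 = 93.
Z = 93 is neptunium, so the daughter is neptunium-237.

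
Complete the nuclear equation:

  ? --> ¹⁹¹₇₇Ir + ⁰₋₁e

Conserve mass number: A = 191 + 0, so A = 191.
Conserve atomic number: Z = 77 − 1, so Z = 76.
Z = 76 is osmium, so the species is ¹⁹¹₇₆Os.

Os-191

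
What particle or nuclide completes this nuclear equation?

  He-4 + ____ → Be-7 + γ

He-3

Conserve mass number: 4 + A = 7 + 0, so A = 3.
Conserve atomic number: 2 + Z = 4 + 0, so Z = 2.
Z = 2 is helium, so the species is He-3.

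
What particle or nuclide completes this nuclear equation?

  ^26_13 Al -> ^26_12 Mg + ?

Conserve mass number: 26 = 26 + A, so A = 0.
Conserve atomic number: 13 = 12 + Z, so Z = 1.
A = 0 and Z = 1 is ^0_1 e — a positron.

positron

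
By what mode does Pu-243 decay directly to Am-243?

ΔA = 243 − 243 = 0; ΔZ = 95 − 94 = +1.
A is unchanged and Z rises by 1 — a neutron has become a proton (β⁻ decay).

beta-minus decay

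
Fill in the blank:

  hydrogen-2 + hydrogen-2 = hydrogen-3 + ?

Conserve mass number: 2 + 2 = 3 + A, so A = 1.
Conserve atomic number: 1 + 1 = 1 + Z, so Z = 1.
A = 1 and Z = 1 is hydrogen-1 — a proton.

proton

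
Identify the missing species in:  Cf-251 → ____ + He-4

Cm-247

Conserve mass number: 251 = A + 4, so A = 247.
Conserve atomic number: 98 = Z + 2, so Z = 96.
Z = 96 is curium, so the species is Cm-247.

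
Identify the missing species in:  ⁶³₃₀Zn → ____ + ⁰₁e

Cu-63

Conserve mass number: 63 = A + 0, so A = 63.
Conserve atomic number: 30 = Z + 1, so Z = 29.
Z = 29 is copper, so the species is ⁶³₂₉Cu.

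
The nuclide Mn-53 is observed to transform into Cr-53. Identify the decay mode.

ΔA = 53 − 53 = 0; ΔZ = 24 − 25 = -1.
A is unchanged and Z drops by 1 — a proton has become a neutron (β⁺ emission or electron capture).

beta-plus decay or electron capture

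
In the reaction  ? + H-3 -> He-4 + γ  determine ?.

Conserve mass number: A + 3 = 4 + 0, so A = 1.
Conserve atomic number: Z + 1 = 2 + 0, so Z = 1.
A = 1 and Z = 1 is H-1 — a proton.

proton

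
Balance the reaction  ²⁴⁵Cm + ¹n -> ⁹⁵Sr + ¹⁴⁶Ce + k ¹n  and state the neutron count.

Conserve mass number: 246 = 95 + 146 + k, so k = 246 − 241 = 5.
Check atomic number: 96 = 38 + 58 + 0 = 96. ✓

5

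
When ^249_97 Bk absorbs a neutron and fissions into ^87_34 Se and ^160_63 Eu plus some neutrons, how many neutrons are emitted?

Conserve mass number: 250 = 87 + 160 + k, so k = 250 − 247 = 3.
Check atomic number: 97 = 34 + 63 + 0 = 97. ✓

3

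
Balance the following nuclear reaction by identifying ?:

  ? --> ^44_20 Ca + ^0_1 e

Conserve mass number: A = 44 + 0, so A = 44.
Conserve atomic number: Z = 20 + 1, so Z = 21.
Z = 21 is scandium, so the species is ^44_21 Sc.

Sc-44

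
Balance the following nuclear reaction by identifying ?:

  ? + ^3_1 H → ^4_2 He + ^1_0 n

deuteron

Conserve mass number: A + 3 = 4 + 1, so A = 2.
Conserve atomic number: Z + 1 = 2 + 0, so Z = 1.
A = 2 and Z = 1 is ^2_1 H — a deuteron.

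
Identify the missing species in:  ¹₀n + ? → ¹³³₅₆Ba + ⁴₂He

Ce-136

Conserve mass number: 1 + A = 133 + 4, so A = 136.
Conserve atomic number: 0 + Z = 56 + 2, so Z = 58.
Z = 58 is cerium, so the species is ¹³⁶₅₈Ce.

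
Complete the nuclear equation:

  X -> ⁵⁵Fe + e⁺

Co-55

Conserve mass number: A = 55 + 0, so A = 55.
Conserve atomic number: Z = 26 + 1, so Z = 27.
Z = 27 is cobalt, so the species is ⁵⁵Co.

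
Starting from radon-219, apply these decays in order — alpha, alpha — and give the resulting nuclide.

Pb-211

Start: (A, Z) = (219, 86).
After α: (215, 84).
After α: (211, 82).
Z = 82 is lead.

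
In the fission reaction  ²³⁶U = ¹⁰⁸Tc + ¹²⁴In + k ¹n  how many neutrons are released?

Conserve mass number: 236 = 108 + 124 + k, so k = 236 − 232 = 4.
Check atomic number: 92 = 43 + 49 + 0 = 92. ✓

4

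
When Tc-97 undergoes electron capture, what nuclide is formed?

Electron capture: mass number changes by +0, atomic number by -1.
A: 97 = 97; Z: 43 − 1 = 42.
Z = 42 is molybdenum, so the daughter is Mo-97.

Mo-97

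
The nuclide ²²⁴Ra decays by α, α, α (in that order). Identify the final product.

Pb-212

Start: (A, Z) = (224, 88).
After α: (220, 86).
After α: (216, 84).
After α: (212, 82).
Z = 82 is lead.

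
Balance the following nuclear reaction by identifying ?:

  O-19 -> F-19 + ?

Conserve mass number: 19 = 19 + A, so A = 0.
Conserve atomic number: 8 = 9 + Z, so Z = -1.
A = 0 and Z = -1 is e⁻ — a beta-minus particle.

beta-minus particle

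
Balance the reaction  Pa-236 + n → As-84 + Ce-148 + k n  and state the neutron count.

5

Conserve mass number: 237 = 84 + 148 + k, so k = 237 − 232 = 5.
Check atomic number: 91 = 33 + 58 + 0 = 91. ✓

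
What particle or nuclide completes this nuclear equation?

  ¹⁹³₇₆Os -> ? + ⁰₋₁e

Ir-193

Conserve mass number: 193 = A + 0, so A = 193.
Conserve atomic number: 76 = Z − 1, so Z = 77.
Z = 77 is iridium, so the species is ¹⁹³₇₇Ir.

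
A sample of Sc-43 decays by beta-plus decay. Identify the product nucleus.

Ca-43

Beta-plus decay: mass number changes by +0, atomic number by -1.
A: 43 = 43; Z: 21 − 1 = 20.
Z = 20 is calcium, so the daughter is Ca-43.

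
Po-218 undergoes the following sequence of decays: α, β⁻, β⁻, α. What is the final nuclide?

Pb-210

Start: (A, Z) = (218, 84).
After α: (214, 82).
After β⁻: (214, 83).
After β⁻: (214, 84).
After α: (210, 82).
Z = 82 is lead.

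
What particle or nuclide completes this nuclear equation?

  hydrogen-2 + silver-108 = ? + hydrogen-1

Ag-109

Conserve mass number: 2 + 108 = A + 1, so A = 109.
Conserve atomic number: 1 + 47 = Z + 1, so Z = 47.
Z = 47 is silver, so the species is silver-109.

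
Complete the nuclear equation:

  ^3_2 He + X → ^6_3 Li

Conserve mass number: 3 + A = 6, so A = 3.
Conserve atomic number: 2 + Z = 3, so Z = 1.
A = 3 and Z = 1 is ^3_1 H — a triton.

triton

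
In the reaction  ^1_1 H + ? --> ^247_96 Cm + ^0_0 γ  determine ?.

Am-246

Conserve mass number: 1 + A = 247 + 0, so A = 246.
Conserve atomic number: 1 + Z = 96 + 0, so Z = 95.
Z = 95 is americium, so the species is ^246_95 Am.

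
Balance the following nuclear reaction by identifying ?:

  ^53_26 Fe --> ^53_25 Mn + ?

positron

Conserve mass number: 53 = 53 + A, so A = 0.
Conserve atomic number: 26 = 25 + Z, so Z = 1.
A = 0 and Z = 1 is ^0_1 e — a positron.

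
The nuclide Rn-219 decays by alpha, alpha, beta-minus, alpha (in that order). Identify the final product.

Tl-207

Start: (A, Z) = (219, 86).
After α: (215, 84).
After α: (211, 82).
After β⁻: (211, 83).
After α: (207, 81).
Z = 81 is thallium.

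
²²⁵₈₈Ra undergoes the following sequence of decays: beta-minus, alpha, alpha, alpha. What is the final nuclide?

Start: (A, Z) = (225, 88).
After β⁻: (225, 89).
After α: (221, 87).
After α: (217, 85).
After α: (213, 83).
Z = 83 is bismuth.

Bi-213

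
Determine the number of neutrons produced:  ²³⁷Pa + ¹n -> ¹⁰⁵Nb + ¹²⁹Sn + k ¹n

Conserve mass number: 238 = 105 + 129 + k, so k = 238 − 234 = 4.
Check atomic number: 91 = 41 + 50 + 0 = 91. ✓

4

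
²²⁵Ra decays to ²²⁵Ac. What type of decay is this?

ΔA = 225 − 225 = 0; ΔZ = 89 − 88 = +1.
A is unchanged and Z rises by 1 — a neutron has become a proton (β⁻ decay).

beta-minus decay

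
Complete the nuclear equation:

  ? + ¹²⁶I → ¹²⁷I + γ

neutron

Conserve mass number: A + 126 = 127 + 0, so A = 1.
Conserve atomic number: Z + 53 = 53 + 0, so Z = 0.
A = 1 and Z = 0 is ¹n — a neutron.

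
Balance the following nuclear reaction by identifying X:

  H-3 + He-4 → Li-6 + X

Conserve mass number: 3 + 4 = 6 + A, so A = 1.
Conserve atomic number: 1 + 2 = 3 + Z, so Z = 0.
A = 1 and Z = 0 is n — a neutron.

neutron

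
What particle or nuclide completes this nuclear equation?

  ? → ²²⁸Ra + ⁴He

Th-232

Conserve mass number: A = 228 + 4, so A = 232.
Conserve atomic number: Z = 88 + 2, so Z = 90.
Z = 90 is thorium, so the species is ²³²Th.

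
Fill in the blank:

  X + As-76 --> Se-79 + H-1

Conserve mass number: A + 76 = 79 + 1, so A = 4.
Conserve atomic number: Z + 33 = 34 + 1, so Z = 2.
A = 4 and Z = 2 is He-4 — an alpha particle.

alpha particle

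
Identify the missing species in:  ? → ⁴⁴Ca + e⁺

Conserve mass number: A = 44 + 0, so A = 44.
Conserve atomic number: Z = 20 + 1, so Z = 21.
Z = 21 is scandium, so the species is ⁴⁴Sc.

Sc-44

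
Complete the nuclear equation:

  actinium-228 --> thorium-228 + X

Conserve mass number: 228 = 228 + A, so A = 0.
Conserve atomic number: 89 = 90 + Z, so Z = -1.
A = 0 and Z = -1 is e⁻ — a beta-minus particle.

beta-minus particle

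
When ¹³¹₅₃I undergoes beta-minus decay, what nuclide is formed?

Xe-131

Beta-minus decay: mass number changes by +0, atomic number by +1.
A: 131 = 131; Z: 53 + 1 = 54.
Z = 54 is xenon, so the daughter is ¹³¹₅₄Xe.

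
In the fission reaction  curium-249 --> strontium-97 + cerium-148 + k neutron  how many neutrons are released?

Conserve mass number: 249 = 97 + 148 + k, so k = 249 − 245 = 4.
Check atomic number: 96 = 38 + 58 + 0 = 96. ✓

4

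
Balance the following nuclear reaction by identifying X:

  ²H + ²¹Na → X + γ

Conserve mass number: 2 + 21 = A + 0, so A = 23.
Conserve atomic number: 1 + 11 = Z + 0, so Z = 12.
Z = 12 is magnesium, so the species is ²³Mg.

Mg-23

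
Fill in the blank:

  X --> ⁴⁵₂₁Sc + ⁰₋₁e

Conserve mass number: A = 45 + 0, so A = 45.
Conserve atomic number: Z = 21 − 1, so Z = 20.
Z = 20 is calcium, so the species is ⁴⁵₂₀Ca.

Ca-45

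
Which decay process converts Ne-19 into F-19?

ΔA = 19 − 19 = 0; ΔZ = 9 − 10 = -1.
A is unchanged and Z drops by 1 — a proton has become a neutron (β⁺ emission or electron capture).

beta-plus decay or electron capture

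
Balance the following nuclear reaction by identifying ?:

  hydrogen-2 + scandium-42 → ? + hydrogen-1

Conserve mass number: 2 + 42 = A + 1, so A = 43.
Conserve atomic number: 1 + 21 = Z + 1, so Z = 21.
Z = 21 is scandium, so the species is scandium-43.

Sc-43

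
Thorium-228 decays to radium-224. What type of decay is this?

ΔA = 224 − 228 = -4; ΔZ = 88 − 90 = -2.
A drops by 4 and Z drops by 2 — the signature of alpha emission.

alpha decay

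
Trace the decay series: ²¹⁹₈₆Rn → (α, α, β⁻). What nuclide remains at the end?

Bi-211

Start: (A, Z) = (219, 86).
After α: (215, 84).
After α: (211, 82).
After β⁻: (211, 83).
Z = 83 is bismuth.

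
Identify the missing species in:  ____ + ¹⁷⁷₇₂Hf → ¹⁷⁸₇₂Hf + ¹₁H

Conserve mass number: A + 177 = 178 + 1, so A = 2.
Conserve atomic number: Z + 72 = 72 + 1, so Z = 1.
A = 2 and Z = 1 is ²₁H — a deuteron.

deuteron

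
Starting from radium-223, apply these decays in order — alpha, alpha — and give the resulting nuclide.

Start: (A, Z) = (223, 88).
After α: (219, 86).
After α: (215, 84).
Z = 84 is polonium.

Po-215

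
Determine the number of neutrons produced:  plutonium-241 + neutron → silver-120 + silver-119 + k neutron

3

Conserve mass number: 242 = 120 + 119 + k, so k = 242 − 239 = 3.
Check atomic number: 94 = 47 + 47 + 0 = 94. ✓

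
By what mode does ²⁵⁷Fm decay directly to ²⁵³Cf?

alpha decay

ΔA = 253 − 257 = -4; ΔZ = 98 − 100 = -2.
A drops by 4 and Z drops by 2 — the signature of alpha emission.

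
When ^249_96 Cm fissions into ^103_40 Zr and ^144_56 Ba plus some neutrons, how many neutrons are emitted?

2

Conserve mass number: 249 = 103 + 144 + k, so k = 249 − 247 = 2.
Check atomic number: 96 = 40 + 56 + 0 = 96. ✓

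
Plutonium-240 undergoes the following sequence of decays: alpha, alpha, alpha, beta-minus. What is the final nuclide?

Start: (A, Z) = (240, 94).
After α: (236, 92).
After α: (232, 90).
After α: (228, 88).
After β⁻: (228, 89).
Z = 89 is actinium.

Ac-228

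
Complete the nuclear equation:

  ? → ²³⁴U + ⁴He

Conserve mass number: A = 234 + 4, so A = 238.
Conserve atomic number: Z = 92 + 2, so Z = 94.
Z = 94 is plutonium, so the species is ²³⁸Pu.

Pu-238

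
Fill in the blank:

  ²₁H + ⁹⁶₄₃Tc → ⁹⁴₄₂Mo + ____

Conserve mass number: 2 + 96 = 94 + A, so A = 4.
Conserve atomic number: 1 + 43 = 42 + Z, so Z = 2.
A = 4 and Z = 2 is ⁴₂He — an alpha particle.

alpha particle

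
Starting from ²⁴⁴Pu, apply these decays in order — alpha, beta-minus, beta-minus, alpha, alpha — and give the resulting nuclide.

Start: (A, Z) = (244, 94).
After α: (240, 92).
After β⁻: (240, 93).
After β⁻: (240, 94).
After α: (236, 92).
After α: (232, 90).
Z = 90 is thorium.

Th-232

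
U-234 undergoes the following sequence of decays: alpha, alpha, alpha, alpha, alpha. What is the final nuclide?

Pb-214

Start: (A, Z) = (234, 92).
After α: (230, 90).
After α: (226, 88).
After α: (222, 86).
After α: (218, 84).
After α: (214, 82).
Z = 82 is lead.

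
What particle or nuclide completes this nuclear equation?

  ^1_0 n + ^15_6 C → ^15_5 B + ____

proton

Conserve mass number: 1 + 15 = 15 + A, so A = 1.
Conserve atomic number: 0 + 6 = 5 + Z, so Z = 1.
A = 1 and Z = 1 is ^1_1 H — a proton.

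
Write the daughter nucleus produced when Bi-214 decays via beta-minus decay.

Beta-minus decay: mass number changes by +0, atomic number by +1.
A: 214 = 214; Z: 83 + 1 = 84.
Z = 84 is polonium, so the daughter is Po-214.

Po-214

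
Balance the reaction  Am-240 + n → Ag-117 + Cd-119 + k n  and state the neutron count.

Conserve mass number: 241 = 117 + 119 + k, so k = 241 − 236 = 5.
Check atomic number: 95 = 47 + 48 + 0 = 95. ✓

5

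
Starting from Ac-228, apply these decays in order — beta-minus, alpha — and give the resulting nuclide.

Start: (A, Z) = (228, 89).
After β⁻: (228, 90).
After α: (224, 88).
Z = 88 is radium.

Ra-224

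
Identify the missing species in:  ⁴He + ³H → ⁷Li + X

gamma ray

Conserve mass number: 4 + 3 = 7 + A, so A = 0.
Conserve atomic number: 2 + 1 = 3 + Z, so Z = 0.
A = 0 and Z = 0 is γ — a gamma ray.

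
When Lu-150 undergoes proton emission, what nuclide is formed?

Yb-149

Proton emission: mass number changes by -1, atomic number by -1.
A: 150 − 1 = 149; Z: 71 − 1 = 70.
Z = 70 is ytterbium, so the daughter is Yb-149.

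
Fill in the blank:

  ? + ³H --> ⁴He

Conserve mass number: A + 3 = 4, so A = 1.
Conserve atomic number: Z + 1 = 2, so Z = 1.
A = 1 and Z = 1 is ¹H — a proton.

proton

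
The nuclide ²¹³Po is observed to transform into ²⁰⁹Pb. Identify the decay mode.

ΔA = 209 − 213 = -4; ΔZ = 82 − 84 = -2.
A drops by 4 and Z drops by 2 — the signature of alpha emission.

alpha decay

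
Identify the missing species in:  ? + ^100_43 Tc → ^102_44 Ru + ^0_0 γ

Conserve mass number: A + 100 = 102 + 0, so A = 2.
Conserve atomic number: Z + 43 = 44 + 0, so Z = 1.
A = 2 and Z = 1 is ^2_1 H — a deuteron.

deuteron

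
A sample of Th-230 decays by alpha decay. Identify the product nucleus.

Ra-226

Alpha decay: mass number changes by -4, atomic number by -2.
A: 230 − 4 = 226; Z: 90 − 2 = 88.
Z = 88 is radium, so the daughter is Ra-226.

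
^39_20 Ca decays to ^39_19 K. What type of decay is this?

beta-plus decay or electron capture

ΔA = 39 − 39 = 0; ΔZ = 19 − 20 = -1.
A is unchanged and Z drops by 1 — a proton has become a neutron (β⁺ emission or electron capture).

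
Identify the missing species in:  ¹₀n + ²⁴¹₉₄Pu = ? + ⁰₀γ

Pu-242

Conserve mass number: 1 + 241 = A + 0, so A = 242.
Conserve atomic number: 0 + 94 = Z + 0, so Z = 94.
Z = 94 is plutonium, so the species is ²⁴²₉₄Pu.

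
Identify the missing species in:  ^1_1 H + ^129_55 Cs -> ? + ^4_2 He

Conserve mass number: 1 + 129 = A + 4, so A = 126.
Conserve atomic number: 1 + 55 = Z + 2, so Z = 54.
Z = 54 is xenon, so the species is ^126_54 Xe.

Xe-126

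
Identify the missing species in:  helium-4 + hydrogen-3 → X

Conserve mass number: 4 + 3 = A, so A = 7.
Conserve atomic number: 2 + 1 = Z, so Z = 3.
Z = 3 is lithium, so the species is lithium-7.

Li-7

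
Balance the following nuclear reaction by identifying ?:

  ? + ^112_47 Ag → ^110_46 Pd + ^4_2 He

deuteron

Conserve mass number: A + 112 = 110 + 4, so A = 2.
Conserve atomic number: Z + 47 = 46 + 2, so Z = 1.
A = 2 and Z = 1 is ^2_1 H — a deuteron.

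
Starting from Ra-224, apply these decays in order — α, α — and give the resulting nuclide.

Start: (A, Z) = (224, 88).
After α: (220, 86).
After α: (216, 84).
Z = 84 is polonium.

Po-216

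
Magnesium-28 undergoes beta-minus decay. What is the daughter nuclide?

Al-28

Beta-minus decay: mass number changes by +0, atomic number by +1.
A: 28 = 28; Z: 12 + 1 = 13.
Z = 13 is aluminium, so the daughter is aluminium-28.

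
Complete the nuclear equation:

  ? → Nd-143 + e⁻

Conserve mass number: A = 143 + 0, so A = 143.
Conserve atomic number: Z = 60 − 1, so Z = 59.
Z = 59 is praseodymium, so the species is Pr-143.

Pr-143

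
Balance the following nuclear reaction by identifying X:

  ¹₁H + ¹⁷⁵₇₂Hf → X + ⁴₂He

Lu-172

Conserve mass number: 1 + 175 = A + 4, so A = 172.
Conserve atomic number: 1 + 72 = Z + 2, so Z = 71.
Z = 71 is lutetium, so the species is ¹⁷²₇₁Lu.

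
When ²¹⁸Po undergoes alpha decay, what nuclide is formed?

Pb-214

Alpha decay: mass number changes by -4, atomic number by -2.
A: 218 − 4 = 214; Z: 84 − 2 = 82.
Z = 82 is lead, so the daughter is ²¹⁴Pb.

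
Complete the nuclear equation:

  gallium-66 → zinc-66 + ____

Conserve mass number: 66 = 66 + A, so A = 0.
Conserve atomic number: 31 = 30 + Z, so Z = 1.
A = 0 and Z = 1 is e⁺ — a positron.

positron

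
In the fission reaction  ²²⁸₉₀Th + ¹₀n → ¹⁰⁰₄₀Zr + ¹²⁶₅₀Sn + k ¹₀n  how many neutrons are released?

3

Conserve mass number: 229 = 100 + 126 + k, so k = 229 − 226 = 3.
Check atomic number: 90 = 40 + 50 + 0 = 90. ✓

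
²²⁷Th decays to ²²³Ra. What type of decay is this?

alpha decay

ΔA = 223 − 227 = -4; ΔZ = 88 − 90 = -2.
A drops by 4 and Z drops by 2 — the signature of alpha emission.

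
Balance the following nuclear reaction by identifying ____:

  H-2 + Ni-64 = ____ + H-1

Conserve mass number: 2 + 64 = A + 1, so A = 65.
Conserve atomic number: 1 + 28 = Z + 1, so Z = 28.
Z = 28 is nickel, so the species is Ni-65.

Ni-65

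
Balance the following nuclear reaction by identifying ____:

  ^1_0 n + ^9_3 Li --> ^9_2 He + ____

Conserve mass number: 1 + 9 = 9 + A, so A = 1.
Conserve atomic number: 0 + 3 = 2 + Z, so Z = 1.
A = 1 and Z = 1 is ^1_1 H — a proton.

proton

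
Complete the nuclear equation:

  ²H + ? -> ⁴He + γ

deuteron

Conserve mass number: 2 + A = 4 + 0, so A = 2.
Conserve atomic number: 1 + Z = 2 + 0, so Z = 1.
A = 2 and Z = 1 is ²H — a deuteron.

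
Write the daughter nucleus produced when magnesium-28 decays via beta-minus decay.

Beta-minus decay: mass number changes by +0, atomic number by +1.
A: 28 = 28; Z: 12 + 1 = 13.
Z = 13 is aluminium, so the daughter is aluminium-28.

Al-28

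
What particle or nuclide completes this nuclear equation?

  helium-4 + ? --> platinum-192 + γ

Conserve mass number: 4 + A = 192 + 0, so A = 188.
Conserve atomic number: 2 + Z = 78 + 0, so Z = 76.
Z = 76 is osmium, so the species is osmium-188.

Os-188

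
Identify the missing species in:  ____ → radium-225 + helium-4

Th-229

Conserve mass number: A = 225 + 4, so A = 229.
Conserve atomic number: Z = 88 + 2, so Z = 90.
Z = 90 is thorium, so the species is thorium-229.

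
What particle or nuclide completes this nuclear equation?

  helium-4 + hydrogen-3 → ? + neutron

Conserve mass number: 4 + 3 = A + 1, so A = 6.
Conserve atomic number: 2 + 1 = Z + 0, so Z = 3.
Z = 3 is lithium, so the species is lithium-6.

Li-6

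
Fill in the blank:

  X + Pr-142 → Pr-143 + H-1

Conserve mass number: A + 142 = 143 + 1, so A = 2.
Conserve atomic number: Z + 59 = 59 + 1, so Z = 1.
A = 2 and Z = 1 is H-2 — a deuteron.

deuteron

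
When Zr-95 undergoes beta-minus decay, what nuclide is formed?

Nb-95

Beta-minus decay: mass number changes by +0, atomic number by +1.
A: 95 = 95; Z: 40 + 1 = 41.
Z = 41 is niobium, so the daughter is Nb-95.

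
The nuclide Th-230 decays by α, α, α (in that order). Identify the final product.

Po-218

Start: (A, Z) = (230, 90).
After α: (226, 88).
After α: (222, 86).
After α: (218, 84).
Z = 84 is polonium.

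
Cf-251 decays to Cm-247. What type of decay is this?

alpha decay

ΔA = 247 − 251 = -4; ΔZ = 96 − 98 = -2.
A drops by 4 and Z drops by 2 — the signature of alpha emission.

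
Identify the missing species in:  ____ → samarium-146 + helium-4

Conserve mass number: A = 146 + 4, so A = 150.
Conserve atomic number: Z = 62 + 2, so Z = 64.
Z = 64 is gadolinium, so the species is gadolinium-150.

Gd-150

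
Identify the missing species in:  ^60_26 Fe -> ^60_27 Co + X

Conserve mass number: 60 = 60 + A, so A = 0.
Conserve atomic number: 26 = 27 + Z, so Z = -1.
A = 0 and Z = -1 is ^0_-1 e — a beta-minus particle.

beta-minus particle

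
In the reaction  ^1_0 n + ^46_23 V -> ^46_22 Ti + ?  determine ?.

proton

Conserve mass number: 1 + 46 = 46 + A, so A = 1.
Conserve atomic number: 0 + 23 = 22 + Z, so Z = 1.
A = 1 and Z = 1 is ^1_1 H — a proton.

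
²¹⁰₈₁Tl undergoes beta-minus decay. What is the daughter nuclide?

Pb-210

Beta-minus decay: mass number changes by +0, atomic number by +1.
A: 210 = 210; Z: 81 + 1 = 82.
Z = 82 is lead, so the daughter is ²¹⁰₈₂Pb.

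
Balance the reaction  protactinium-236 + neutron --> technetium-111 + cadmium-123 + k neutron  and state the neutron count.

3

Conserve mass number: 237 = 111 + 123 + k, so k = 237 − 234 = 3.
Check atomic number: 91 = 43 + 48 + 0 = 91. ✓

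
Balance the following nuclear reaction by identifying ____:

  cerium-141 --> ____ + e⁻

Conserve mass number: 141 = A + 0, so A = 141.
Conserve atomic number: 58 = Z − 1, so Z = 59.
Z = 59 is praseodymium, so the species is praseodymium-141.

Pr-141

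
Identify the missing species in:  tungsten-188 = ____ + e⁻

Conserve mass number: 188 = A + 0, so A = 188.
Conserve atomic number: 74 = Z − 1, so Z = 75.
Z = 75 is rhenium, so the species is rhenium-188.

Re-188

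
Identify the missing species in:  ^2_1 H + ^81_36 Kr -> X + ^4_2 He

Conserve mass number: 2 + 81 = A + 4, so A = 79.
Conserve atomic number: 1 + 36 = Z + 2, so Z = 35.
Z = 35 is bromine, so the species is ^79_35 Br.

Br-79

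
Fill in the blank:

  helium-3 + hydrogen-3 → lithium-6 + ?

gamma ray

Conserve mass number: 3 + 3 = 6 + A, so A = 0.
Conserve atomic number: 2 + 1 = 3 + Z, so Z = 0.
A = 0 and Z = 0 is γ — a gamma ray.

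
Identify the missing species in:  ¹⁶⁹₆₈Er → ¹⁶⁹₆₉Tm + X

beta-minus particle

Conserve mass number: 169 = 169 + A, so A = 0.
Conserve atomic number: 68 = 69 + Z, so Z = -1.
A = 0 and Z = -1 is ⁰₋₁e — a beta-minus particle.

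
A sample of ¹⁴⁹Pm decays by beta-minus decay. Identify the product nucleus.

Sm-149

Beta-minus decay: mass number changes by +0, atomic number by +1.
A: 149 = 149; Z: 61 + 1 = 62.
Z = 62 is samarium, so the daughter is ¹⁴⁹Sm.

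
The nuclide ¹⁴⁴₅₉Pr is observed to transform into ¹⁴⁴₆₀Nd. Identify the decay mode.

ΔA = 144 − 144 = 0; ΔZ = 60 − 59 = +1.
A is unchanged and Z rises by 1 — a neutron has become a proton (β⁻ decay).

beta-minus decay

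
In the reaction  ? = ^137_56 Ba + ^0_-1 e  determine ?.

Cs-137

Conserve mass number: A = 137 + 0, so A = 137.
Conserve atomic number: Z = 56 − 1, so Z = 55.
Z = 55 is caesium, so the species is ^137_55 Cs.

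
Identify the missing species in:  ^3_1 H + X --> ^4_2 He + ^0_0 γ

Conserve mass number: 3 + A = 4 + 0, so A = 1.
Conserve atomic number: 1 + Z = 2 + 0, so Z = 1.
A = 1 and Z = 1 is ^1_1 H — a proton.

proton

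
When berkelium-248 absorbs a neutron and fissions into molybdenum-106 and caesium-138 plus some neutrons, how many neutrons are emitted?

Conserve mass number: 249 = 106 + 138 + k, so k = 249 − 244 = 5.
Check atomic number: 97 = 42 + 55 + 0 = 97. ✓

5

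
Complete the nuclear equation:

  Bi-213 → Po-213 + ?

beta-minus particle

Conserve mass number: 213 = 213 + A, so A = 0.
Conserve atomic number: 83 = 84 + Z, so Z = -1.
A = 0 and Z = -1 is e⁻ — a beta-minus particle.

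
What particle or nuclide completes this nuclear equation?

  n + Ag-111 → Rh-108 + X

alpha particle

Conserve mass number: 1 + 111 = 108 + A, so A = 4.
Conserve atomic number: 0 + 47 = 45 + Z, so Z = 2.
A = 4 and Z = 2 is He-4 — an alpha particle.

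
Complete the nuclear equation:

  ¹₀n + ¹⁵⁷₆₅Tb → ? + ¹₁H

Gd-157

Conserve mass number: 1 + 157 = A + 1, so A = 157.
Conserve atomic number: 0 + 65 = Z + 1, so Z = 64.
Z = 64 is gadolinium, so the species is ¹⁵⁷₆₄Gd.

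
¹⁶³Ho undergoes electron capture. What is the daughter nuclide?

Electron capture: mass number changes by +0, atomic number by -1.
A: 163 = 163; Z: 67 − 1 = 66.
Z = 66 is dysprosium, so the daughter is ¹⁶³Dy.

Dy-163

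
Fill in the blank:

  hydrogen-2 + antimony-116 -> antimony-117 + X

proton

Conserve mass number: 2 + 116 = 117 + A, so A = 1.
Conserve atomic number: 1 + 51 = 51 + Z, so Z = 1.
A = 1 and Z = 1 is hydrogen-1 — a proton.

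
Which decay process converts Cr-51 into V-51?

ΔA = 51 − 51 = 0; ΔZ = 23 − 24 = -1.
A is unchanged and Z drops by 1 — a proton has become a neutron (β⁺ emission or electron capture).

beta-plus decay or electron capture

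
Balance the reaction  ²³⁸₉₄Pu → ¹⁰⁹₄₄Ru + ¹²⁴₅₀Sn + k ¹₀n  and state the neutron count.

5

Conserve mass number: 238 = 109 + 124 + k, so k = 238 − 233 = 5.
Check atomic number: 94 = 44 + 50 + 0 = 94. ✓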